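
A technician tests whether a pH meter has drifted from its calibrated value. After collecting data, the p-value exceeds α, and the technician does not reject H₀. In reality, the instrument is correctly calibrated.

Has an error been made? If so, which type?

No error (correct decision).

The conventional null hypothesis here is that the instrument is correctly calibrated.
The test retained a true H₀ — the decision matches the true state.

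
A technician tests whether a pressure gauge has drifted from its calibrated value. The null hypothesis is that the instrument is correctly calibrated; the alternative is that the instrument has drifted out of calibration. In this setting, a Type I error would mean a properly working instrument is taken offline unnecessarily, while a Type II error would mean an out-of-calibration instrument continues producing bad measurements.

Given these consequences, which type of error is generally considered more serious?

The Type II consequence (an out-of-calibration instrument continues producing bad measurements) is more severe than the Type I consequence (a properly working instrument is taken offline unnecessarily).

Type II error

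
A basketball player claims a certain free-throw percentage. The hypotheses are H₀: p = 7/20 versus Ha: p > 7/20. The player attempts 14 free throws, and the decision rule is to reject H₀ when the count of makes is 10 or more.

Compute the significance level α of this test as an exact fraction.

1977660911219567/327680000000000000

Under H₀, S ~ Binomial(14, 7/20), and α = P(S ≥ 10).
Adding the binomial terms for j = 10 through 14 with p = 7/20 yields 1977660911219567/327680000000000000.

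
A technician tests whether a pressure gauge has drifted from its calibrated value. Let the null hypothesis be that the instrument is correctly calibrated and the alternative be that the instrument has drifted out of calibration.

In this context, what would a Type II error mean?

A Type II error would mean concluding that the instrument is correctly calibrated (or at least failing to establish that the instrument has drifted out of calibration) when in fact the instrument has drifted out of calibration.

A Type II error is failing to reject H₀ when H₀ is false.
Here that means leaving the instrument in service when actually the instrument has drifted out of calibration.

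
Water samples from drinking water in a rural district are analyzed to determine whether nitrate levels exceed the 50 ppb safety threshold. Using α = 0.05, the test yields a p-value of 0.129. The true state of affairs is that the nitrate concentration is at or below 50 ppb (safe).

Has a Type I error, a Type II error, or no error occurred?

No error (correct decision).

The conventional null hypothesis is that the nitrate concentration is at or below 50 ppb (safe).
Since p = 0.129 ≥ α = 0.05, H₀ is not rejected.
H₀ is true (actually the nitrate concentration is at or below 50 ppb (safe)).
The decision matches the true state — no error.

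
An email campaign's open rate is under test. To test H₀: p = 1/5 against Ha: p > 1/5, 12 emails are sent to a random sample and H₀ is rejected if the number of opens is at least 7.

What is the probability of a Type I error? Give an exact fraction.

Under H₀, S ~ Binomial(12, 1/5), and α = P(S ≥ 7).
Adding the binomial terms for j = 7 through 12 with p = 1/5 yields 952913/244140625.

952913/244140625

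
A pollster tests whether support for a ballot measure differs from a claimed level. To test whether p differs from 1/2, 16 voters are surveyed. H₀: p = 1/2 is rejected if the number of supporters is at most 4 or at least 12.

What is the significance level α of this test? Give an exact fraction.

The significance level is the null-hypothesis probability of the rejection region {≤4} ∪ {≥12}.
Each tail has probability (1 + 16 + 120 + 560 + 1820)/65536; doubling gives α = 5034/65536 = 2517/32768.

2517/32768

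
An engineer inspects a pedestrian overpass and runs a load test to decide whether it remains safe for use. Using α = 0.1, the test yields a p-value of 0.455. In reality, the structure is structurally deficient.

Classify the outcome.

The conventional null hypothesis is that the structure meets the required load capacity (safe).
Since p = 0.455 ≥ α = 0.1, H₀ is not rejected.
H₀ is false (actually the structure is structurally deficient).
Failing to reject a false H₀ is a Type II error.

Type II error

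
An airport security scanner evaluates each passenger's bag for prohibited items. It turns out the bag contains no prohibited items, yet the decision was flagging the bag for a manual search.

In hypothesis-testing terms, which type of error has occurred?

The null hypothesis here is that the bag contains no prohibited items.
'Flagging the bag for a manual search' corresponds to rejecting H₀.
H₀ was rejected but H₀ is true — a Type I error (false positive).

Type I error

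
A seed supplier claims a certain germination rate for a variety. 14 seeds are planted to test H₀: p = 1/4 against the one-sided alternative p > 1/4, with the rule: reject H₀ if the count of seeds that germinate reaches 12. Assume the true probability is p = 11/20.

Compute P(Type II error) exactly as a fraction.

β = P(fail to reject H₀ | Ha true) = P(Y ≤ 11 | p = 11/20), Y ~ Binomial(14, 11/20).
Equivalently, β = 1 − P(Y ≥ 12) = 805268516435735481/819200000000000000.

805268516435735481/819200000000000000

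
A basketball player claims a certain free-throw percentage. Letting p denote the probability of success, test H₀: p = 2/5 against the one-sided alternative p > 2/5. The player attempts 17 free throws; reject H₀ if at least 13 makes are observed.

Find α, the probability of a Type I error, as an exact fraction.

384729088/152587890625

α = P(reject H₀ | H₀ true) = P(Y ≥ 13 | p = 2/5), with Y ~ Binomial(17, 2/5).
P(Y ≥ 13) = Σ_{j=13}^{17} C(17,j)·(2/5)^j·(3/5)^{17-j} = 384729088/152587890625.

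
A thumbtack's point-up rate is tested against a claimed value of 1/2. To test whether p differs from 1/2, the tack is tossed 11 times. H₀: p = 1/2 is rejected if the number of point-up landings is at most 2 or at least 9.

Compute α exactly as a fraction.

The significance level is the null-hypothesis probability of the rejection region {≤2} ∪ {≥9}.
Each tail has probability (1 + 11 + 55)/2048; doubling gives α = 134/2048 = 67/1024.

67/1024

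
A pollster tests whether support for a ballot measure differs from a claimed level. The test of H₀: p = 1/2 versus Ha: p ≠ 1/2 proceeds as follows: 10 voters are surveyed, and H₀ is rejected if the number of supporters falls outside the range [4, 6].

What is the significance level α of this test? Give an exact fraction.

11/32

Under H₀, Y ~ Binomial(10, 1/2); α is the probability of landing in either tail, P(Y ≤ 3) + P(Y ≥ 7).
The two tails are symmetric, so α = 2·(1 + 10 + 45 + 120)/2^10 = 352/1024 = 11/32.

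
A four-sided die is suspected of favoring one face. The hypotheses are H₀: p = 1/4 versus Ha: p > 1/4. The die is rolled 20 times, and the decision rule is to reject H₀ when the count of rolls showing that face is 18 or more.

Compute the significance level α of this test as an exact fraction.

1771/1099511627776

Under H₀, K ~ Binomial(20, 1/4), and α = P(K ≥ 18).
P(K ≥ 18) = Σ_{j=18}^{20} C(20,j)·(1/4)^j·(3/4)^{20-j} = 1771/1099511627776.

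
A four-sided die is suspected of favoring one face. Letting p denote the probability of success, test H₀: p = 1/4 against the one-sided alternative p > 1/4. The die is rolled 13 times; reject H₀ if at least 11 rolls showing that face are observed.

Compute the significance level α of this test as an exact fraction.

371/33554432

Under H₀, K ~ Binomial(13, 1/4), and α = P(K ≥ 11).
P(K ≥ 11) = Σ_{j=11}^{13} C(13,j)·(1/4)^j·(3/4)^{13-j} = 371/33554432.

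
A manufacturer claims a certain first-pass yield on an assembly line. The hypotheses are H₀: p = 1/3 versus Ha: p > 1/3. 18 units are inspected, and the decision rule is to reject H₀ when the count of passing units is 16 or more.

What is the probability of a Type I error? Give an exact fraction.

The Type I error probability is α = P(K ≥ 16) computed under H₀, where K ~ Binomial(18, 1/3).
Adding the binomial terms for j = 16 through 18 with p = 1/3 yields 649/387420489.

649/387420489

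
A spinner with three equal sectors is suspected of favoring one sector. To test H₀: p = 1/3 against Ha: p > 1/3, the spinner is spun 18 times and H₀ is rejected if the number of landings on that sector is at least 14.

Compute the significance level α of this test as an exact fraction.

Under H₀, S ~ Binomial(18, 1/3), and α = P(S ≥ 14).
Summing C(18,j)(1/3)^j(2/3)^{18−j} for j = 14,…,18 gives 56137/387420489.

56137/387420489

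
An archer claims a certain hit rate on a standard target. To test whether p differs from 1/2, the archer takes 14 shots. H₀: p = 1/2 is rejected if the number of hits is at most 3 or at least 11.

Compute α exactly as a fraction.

α = P(K ≤ 3 or K ≥ 11 | p = 1/2), K ~ Binomial(14, 1/2).
Each tail has probability (1 + 14 + 91 + 364)/16384; doubling gives α = 940/16384 = 235/4096.

235/4096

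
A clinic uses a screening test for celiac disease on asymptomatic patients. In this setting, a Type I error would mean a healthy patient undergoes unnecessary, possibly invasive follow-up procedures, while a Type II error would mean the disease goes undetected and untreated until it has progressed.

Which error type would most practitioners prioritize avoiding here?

Type II error

The Type II consequence (the disease goes undetected and untreated until it has progressed) is more severe than the Type I consequence (a healthy patient undergoes unnecessary, possibly invasive follow-up procedures).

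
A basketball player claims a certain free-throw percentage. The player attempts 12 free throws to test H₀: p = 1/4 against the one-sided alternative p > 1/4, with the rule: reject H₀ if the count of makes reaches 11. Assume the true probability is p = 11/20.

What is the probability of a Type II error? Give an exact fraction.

β = P(fail to reject H₀ | Ha true) = P(S ≤ 10 | p = 11/20), S ~ Binomial(12, 11/20).
Equivalently, β = 1 − P(S ≥ 11) = 4062047911197291/4096000000000000.

4062047911197291/4096000000000000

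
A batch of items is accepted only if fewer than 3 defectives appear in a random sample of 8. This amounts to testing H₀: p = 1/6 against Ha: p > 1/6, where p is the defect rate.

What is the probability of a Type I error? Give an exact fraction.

75497/559872

The significance level is the probability, assuming p = 1/6, of seeing 3 or more defectives in 8 draws.
Via the complement, α = 1 − Σ_{j=0}^{2} C(8,j)(1/6)^j(5/6)^{8-j} = 75497/559872.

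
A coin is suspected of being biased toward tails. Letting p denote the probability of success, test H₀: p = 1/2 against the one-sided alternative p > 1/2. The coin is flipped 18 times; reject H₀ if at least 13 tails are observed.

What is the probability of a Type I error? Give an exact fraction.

α = P(reject H₀ | H₀ true) = P(S ≥ 13 | p = 1/2), with S ~ Binomial(18, 1/2).
Summing the upper tail: (8568 + 3060 + 816 + 153 + 18 + 1) / 2^18 = 12616/262144 = 1577/32768.

1577/32768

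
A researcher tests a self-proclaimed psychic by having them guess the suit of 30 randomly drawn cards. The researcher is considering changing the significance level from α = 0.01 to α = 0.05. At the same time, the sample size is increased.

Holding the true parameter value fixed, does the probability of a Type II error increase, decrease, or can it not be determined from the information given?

Relaxing α lowers the evidence threshold; under Ha, outcomes that previously fell short now trigger rejection. More data shrinks sampling variability; the test statistic under Ha concentrates further from the null value, making rejection more likely. Both changes push β in the same direction.

It decreases.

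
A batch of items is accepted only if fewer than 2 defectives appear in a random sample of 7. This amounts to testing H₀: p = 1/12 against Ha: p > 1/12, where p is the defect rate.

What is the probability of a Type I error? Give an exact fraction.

219095/1990656

Under H₀, Y ~ Binomial(7, 1/12); the Type I error rate is P(Y ≥ 2).
Computing the lower-tail complement: 1 − 1771561/1990656 = 219095/1990656.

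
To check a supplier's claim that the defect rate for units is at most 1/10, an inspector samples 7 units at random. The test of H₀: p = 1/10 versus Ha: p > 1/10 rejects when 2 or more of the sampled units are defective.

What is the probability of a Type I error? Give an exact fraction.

The significance level is the probability, assuming p = 1/10, of seeing 2 or more defectives in 7 draws.
Computing the lower-tail complement: 1 − 531441/625000 = 93559/625000.

93559/625000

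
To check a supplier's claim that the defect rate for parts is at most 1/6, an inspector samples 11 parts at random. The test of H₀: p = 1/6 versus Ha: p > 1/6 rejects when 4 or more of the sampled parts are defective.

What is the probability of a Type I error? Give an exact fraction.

1444669/15116544

α = P(reject H₀ | H₀ true) = P(S ≥ 4 | p = 1/6), S ~ Binomial(11, 1/6).
Via the complement, α = 1 − Σ_{j=0}^{3} C(11,j)(1/6)^j(5/6)^{11-j} = 1444669/15116544.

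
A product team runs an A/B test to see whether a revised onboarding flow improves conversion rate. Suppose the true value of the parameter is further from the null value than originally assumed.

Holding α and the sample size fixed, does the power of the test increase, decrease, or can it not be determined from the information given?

A larger true effect moves the Ha sampling distribution further from the H₀ critical value, making rejection more likely when Ha is true.
Since power = 1 − β and β decreases, power increases.

It increases.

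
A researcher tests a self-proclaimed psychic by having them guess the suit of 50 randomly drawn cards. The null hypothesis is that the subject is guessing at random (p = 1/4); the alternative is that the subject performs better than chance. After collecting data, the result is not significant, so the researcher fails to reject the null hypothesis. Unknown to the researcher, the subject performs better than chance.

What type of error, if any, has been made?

Type II error

H₀ was not rejected, but H₀ is actually false.
Failing to reject a false null hypothesis is a Type II error (false negative).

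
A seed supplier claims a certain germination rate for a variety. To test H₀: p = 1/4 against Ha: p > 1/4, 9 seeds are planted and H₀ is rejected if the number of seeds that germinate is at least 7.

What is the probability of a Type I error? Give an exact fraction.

Under H₀, Y ~ Binomial(9, 1/4), and α = P(Y ≥ 7).
P(Y ≥ 7) = Σ_{j=7}^{9} C(9,j)·(1/4)^j·(3/4)^{9-j} = 11/8192.

11/8192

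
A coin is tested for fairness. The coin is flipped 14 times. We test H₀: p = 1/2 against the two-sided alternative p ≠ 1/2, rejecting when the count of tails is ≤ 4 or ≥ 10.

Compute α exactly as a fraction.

α = P(X ≤ 4 or X ≥ 10 | p = 1/2), X ~ Binomial(14, 1/2).
The two tails are symmetric, so α = 2·(1 + 14 + 91 + 364 + 1001)/2^14 = 2942/16384 = 1471/8192.

1471/8192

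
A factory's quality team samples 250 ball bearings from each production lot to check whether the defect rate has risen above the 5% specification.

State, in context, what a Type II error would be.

A Type II error would mean concluding that the lot's defect rate is 5% (within specification) (or at least failing to establish that the lot's defect rate exceeds 5%) when in fact the lot's defect rate exceeds 5%.

With the conventional null hypothesis that the lot's defect rate is 5% (within specification):
A Type II error is failing to reject H₀ when H₀ is false.
Here that means accepting the lot and shipping it when actually the lot's defect rate exceeds 5%.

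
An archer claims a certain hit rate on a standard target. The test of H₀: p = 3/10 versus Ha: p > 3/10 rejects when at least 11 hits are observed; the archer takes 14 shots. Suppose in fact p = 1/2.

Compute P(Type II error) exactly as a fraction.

A Type II error is failing to reject when Ha holds: with p = 1/2, β = P(Y ≤ 10).
Summing C(14,j)·(1/2)^j·(1/2)^{14-j} for j = 0..10 gives 7957/8192.

7957/8192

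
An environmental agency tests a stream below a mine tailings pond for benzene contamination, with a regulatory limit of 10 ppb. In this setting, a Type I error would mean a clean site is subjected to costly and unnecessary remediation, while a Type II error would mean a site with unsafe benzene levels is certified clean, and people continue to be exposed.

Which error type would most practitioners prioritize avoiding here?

The Type II consequence (a site with unsafe benzene levels is certified clean, and people continue to be exposed) is more severe than the Type I consequence (a clean site is subjected to costly and unnecessary remediation).

Type II error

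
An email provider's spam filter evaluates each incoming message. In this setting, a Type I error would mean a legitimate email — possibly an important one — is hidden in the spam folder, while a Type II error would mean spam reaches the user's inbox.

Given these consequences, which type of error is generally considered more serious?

The Type I consequence (a legitimate email — possibly an important one — is hidden in the spam folder) is more severe than the Type II consequence (spam reaches the user's inbox).

Type I error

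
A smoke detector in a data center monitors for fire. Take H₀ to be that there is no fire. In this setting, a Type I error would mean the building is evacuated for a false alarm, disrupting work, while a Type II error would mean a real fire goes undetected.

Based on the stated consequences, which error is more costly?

The Type II consequence (a real fire goes undetected) is more severe than the Type I consequence (the building is evacuated for a false alarm, disrupting work).

Type II error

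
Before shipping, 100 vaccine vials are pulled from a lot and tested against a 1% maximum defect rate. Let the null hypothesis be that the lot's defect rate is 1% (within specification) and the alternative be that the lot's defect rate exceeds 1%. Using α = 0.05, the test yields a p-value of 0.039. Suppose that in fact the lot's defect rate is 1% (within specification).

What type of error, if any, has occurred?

Type I error

Since p = 0.039 < α = 0.05, H₀ is rejected.
H₀ is true (actually the lot's defect rate is 1% (within specification)).
Rejecting a true H₀ is a Type I error.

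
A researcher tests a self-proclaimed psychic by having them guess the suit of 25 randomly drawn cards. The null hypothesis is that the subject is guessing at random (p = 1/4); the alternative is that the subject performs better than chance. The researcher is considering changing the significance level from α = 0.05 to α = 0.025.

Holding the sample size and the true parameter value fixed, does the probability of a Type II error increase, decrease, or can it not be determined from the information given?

Lowering α raises the bar for rejection; under Ha, the test now fails to reject on outcomes it previously would have rejected.

It increases.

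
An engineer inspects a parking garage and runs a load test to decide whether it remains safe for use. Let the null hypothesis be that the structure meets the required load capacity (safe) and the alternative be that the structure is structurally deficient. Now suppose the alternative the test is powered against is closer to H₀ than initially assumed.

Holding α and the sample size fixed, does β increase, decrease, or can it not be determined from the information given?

When the true parameter is near the null value, the test has a harder time distinguishing Ha from H₀.

It increases.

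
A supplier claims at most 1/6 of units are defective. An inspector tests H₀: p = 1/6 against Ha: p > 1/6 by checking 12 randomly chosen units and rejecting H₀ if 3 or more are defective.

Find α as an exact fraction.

702172961/2176782336

The significance level is the probability, assuming p = 1/6, of seeing 3 or more defectives in 12 draws.
α = 1 − P(X ≤ 2) = 1 − 1474609375/2176782336 = 702172961/2176782336.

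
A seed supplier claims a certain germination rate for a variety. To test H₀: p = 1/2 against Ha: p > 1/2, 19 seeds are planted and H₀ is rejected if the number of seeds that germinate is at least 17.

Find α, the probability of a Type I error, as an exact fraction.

α = P(reject H₀ | H₀ true) = P(Y ≥ 17 | p = 1/2), with Y ~ Binomial(19, 1/2).
That's C(19,17) + C(19,18) + C(19,19) over 2^19, i.e. (171 + 19 + 1)/524288 = 191/524288.

191/524288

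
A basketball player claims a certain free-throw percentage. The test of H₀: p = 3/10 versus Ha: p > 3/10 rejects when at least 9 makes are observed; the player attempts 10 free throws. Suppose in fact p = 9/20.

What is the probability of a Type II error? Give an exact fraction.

10193896961809/10240000000000

Under the alternative p = 9/20, X ~ Binomial(10, 9/20); β is the probability the test does not reject, P(X < 9).
Equivalently, β = 1 − P(X ≥ 9) = 10193896961809/10240000000000.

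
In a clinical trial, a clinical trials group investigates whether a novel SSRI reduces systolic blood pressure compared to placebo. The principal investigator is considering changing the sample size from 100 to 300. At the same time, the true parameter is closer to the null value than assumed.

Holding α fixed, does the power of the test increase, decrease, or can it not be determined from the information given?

Cannot be determined from the information given.

The first change alone would make β decrease; the second alone would make β increase. Which effect dominates depends on the magnitudes, which are not given.
Since power = 1 − β, the effect on power is likewise indeterminate.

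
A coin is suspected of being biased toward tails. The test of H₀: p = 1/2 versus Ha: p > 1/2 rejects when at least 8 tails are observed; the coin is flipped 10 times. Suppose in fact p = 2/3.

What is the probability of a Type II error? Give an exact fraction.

β = P(fail to reject H₀ | Ha true) = P(Y ≤ 7 | p = 2/3), Y ~ Binomial(10, 2/3).
Summing C(10,j)·(2/3)^j·(1/3)^{10-j} for j = 0..7 gives 13795/19683.

13795/19683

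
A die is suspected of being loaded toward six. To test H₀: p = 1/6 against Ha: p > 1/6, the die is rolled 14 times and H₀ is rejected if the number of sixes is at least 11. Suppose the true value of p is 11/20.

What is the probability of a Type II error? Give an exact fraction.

767413934602409223/819200000000000000

β = P(fail to reject H₀ | Ha true) = P(Y ≤ 10 | p = 11/20), Y ~ Binomial(14, 11/20).
Summing C(14,j)·(11/20)^j·(9/20)^{14-j} for j = 0..10 gives 767413934602409223/819200000000000000.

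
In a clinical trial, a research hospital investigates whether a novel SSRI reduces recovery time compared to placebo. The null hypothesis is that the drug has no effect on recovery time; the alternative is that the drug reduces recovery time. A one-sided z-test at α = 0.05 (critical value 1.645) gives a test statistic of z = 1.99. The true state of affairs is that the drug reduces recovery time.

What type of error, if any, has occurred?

No error (correct decision).

Since z = 1.99 > z* = 1.645, H₀ is rejected.
H₀ is false (actually the drug reduces recovery time).
The decision matches the true state — no error.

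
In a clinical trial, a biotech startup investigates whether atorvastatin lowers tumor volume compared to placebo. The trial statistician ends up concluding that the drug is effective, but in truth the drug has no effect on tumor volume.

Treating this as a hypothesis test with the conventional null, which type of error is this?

The null hypothesis here is that the drug has no effect on tumor volume.
'Concluding that the drug is effective' corresponds to rejecting H₀.
H₀ was rejected but H₀ is true — a Type I error (false positive).

Type I error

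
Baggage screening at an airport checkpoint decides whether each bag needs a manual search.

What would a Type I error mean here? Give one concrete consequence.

With the conventional null hypothesis that the bag contains no prohibited items:
A Type I error is rejecting H₀ when H₀ is true.
Here that means flagging the bag for a manual search when actually the bag contains no prohibited items.

A Type I error would mean concluding that the bag contains a prohibited item when in fact the bag contains no prohibited items. Consequence: a harmless bag is searched, delaying the passenger.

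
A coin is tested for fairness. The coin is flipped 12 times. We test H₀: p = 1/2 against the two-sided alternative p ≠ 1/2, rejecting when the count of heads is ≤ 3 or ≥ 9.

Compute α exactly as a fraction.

α = P(S ≤ 3 or S ≥ 9 | p = 1/2), S ~ Binomial(12, 1/2).
By symmetry, α = 2·P(S ≤ 3) = 2·(1 + 12 + 66 + 220)/4096 = 598/4096 = 299/2048.

299/2048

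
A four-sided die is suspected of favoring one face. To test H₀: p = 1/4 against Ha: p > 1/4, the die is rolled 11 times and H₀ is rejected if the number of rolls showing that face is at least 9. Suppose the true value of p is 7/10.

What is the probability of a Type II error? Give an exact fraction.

2749038183/4000000000

Under the alternative p = 7/10, K ~ Binomial(11, 7/10); β is the probability the test does not reject, P(K < 9).
Summing C(11,j)·(7/10)^j·(3/10)^{11-j} for j = 0..8 gives 2749038183/4000000000.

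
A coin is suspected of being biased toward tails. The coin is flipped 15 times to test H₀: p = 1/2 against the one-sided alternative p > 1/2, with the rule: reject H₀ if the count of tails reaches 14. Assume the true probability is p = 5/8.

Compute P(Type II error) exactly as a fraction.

17439598153791/17592186044416

A Type II error is failing to reject when Ha holds: with p = 5/8, β = P(S ≤ 13).
Equivalently, β = 1 − P(S ≥ 14) = 17439598153791/17592186044416.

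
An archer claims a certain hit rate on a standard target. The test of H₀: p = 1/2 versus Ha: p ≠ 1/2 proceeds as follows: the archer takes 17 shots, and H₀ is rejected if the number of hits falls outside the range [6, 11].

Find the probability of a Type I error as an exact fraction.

4701/32768

α = P(X ≤ 5 or X ≥ 12 | p = 1/2), X ~ Binomial(17, 1/2).
Each tail has probability (1 + 17 + 136 + 680 + 2380 + 6188)/131072; doubling gives α = 18804/131072 = 4701/32768.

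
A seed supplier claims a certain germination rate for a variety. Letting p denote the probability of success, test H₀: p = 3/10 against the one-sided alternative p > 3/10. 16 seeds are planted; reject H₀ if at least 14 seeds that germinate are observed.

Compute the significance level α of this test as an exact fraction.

Under H₀, S ~ Binomial(16, 3/10), and α = P(S ≥ 14).
Summing C(16,j)(3/10)^j(7/10)^{16−j} for j = 14,…,16 gives 1190959281/400000000000000.

1190959281/400000000000000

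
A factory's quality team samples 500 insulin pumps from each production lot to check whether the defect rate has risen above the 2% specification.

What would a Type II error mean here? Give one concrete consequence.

A Type II error would mean concluding that the lot's defect rate is 2% (within specification) (or at least failing to establish that the lot's defect rate exceeds 2%) when in fact the lot's defect rate exceeds 2%. Consequence: a defective lot is shipped to customers.

With the conventional null hypothesis that the lot's defect rate is 2% (within specification):
A Type II error is failing to reject H₀ when H₀ is false.
Here that means accepting the lot and shipping it when actually the lot's defect rate exceeds 2%.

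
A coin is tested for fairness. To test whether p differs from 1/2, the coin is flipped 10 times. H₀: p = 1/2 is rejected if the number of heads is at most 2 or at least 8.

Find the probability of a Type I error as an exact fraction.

α = P(S ≤ 2 or S ≥ 8 | p = 1/2), S ~ Binomial(10, 1/2).
Each tail has probability (1 + 10 + 45)/1024; doubling gives α = 112/1024 = 7/64.

7/64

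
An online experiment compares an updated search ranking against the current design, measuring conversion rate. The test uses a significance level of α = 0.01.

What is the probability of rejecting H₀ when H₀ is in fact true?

The significance level α is, by definition, the probability of a Type I error — P(reject H₀ | H₀ true).

0.01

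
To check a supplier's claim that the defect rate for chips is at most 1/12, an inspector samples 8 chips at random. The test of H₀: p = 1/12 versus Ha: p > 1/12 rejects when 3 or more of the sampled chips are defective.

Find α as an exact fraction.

3373913/143327232

The significance level is the probability, assuming p = 1/12, of seeing 3 or more defectives in 8 draws.
α = 1 − P(K ≤ 2) = 1 − 139953319/143327232 = 3373913/143327232.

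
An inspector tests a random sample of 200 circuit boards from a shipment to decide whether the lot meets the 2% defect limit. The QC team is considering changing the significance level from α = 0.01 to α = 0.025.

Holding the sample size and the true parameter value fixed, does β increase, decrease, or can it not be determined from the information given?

It decreases.

With a larger α the critical value moves toward the center, so more of the Ha sampling distribution lies in the rejection region.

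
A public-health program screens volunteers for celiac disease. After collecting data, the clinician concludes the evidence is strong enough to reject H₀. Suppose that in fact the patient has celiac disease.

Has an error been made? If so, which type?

No error (correct decision).

The conventional null hypothesis here is that the patient does not have celiac disease.
The test rejected a false H₀ — the decision matches the true state.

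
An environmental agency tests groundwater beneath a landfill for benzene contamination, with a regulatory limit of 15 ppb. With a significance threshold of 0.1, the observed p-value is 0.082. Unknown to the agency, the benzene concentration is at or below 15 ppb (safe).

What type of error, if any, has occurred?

Type I error

The conventional null hypothesis is that the benzene concentration is at or below 15 ppb (safe).
Since p = 0.082 < α = 0.1, H₀ is rejected.
H₀ is true (actually the benzene concentration is at or below 15 ppb (safe)).
Rejecting a true H₀ is a Type I error.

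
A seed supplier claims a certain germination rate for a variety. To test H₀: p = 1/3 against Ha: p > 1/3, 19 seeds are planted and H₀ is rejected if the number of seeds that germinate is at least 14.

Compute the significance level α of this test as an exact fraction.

The Type I error probability is α = P(X ≥ 14) computed under H₀, where X ~ Binomial(19, 1/3).
Summing C(19,j)(1/3)^j(2/3)^{19−j} for j = 14,…,19 gives 147529/387420489.

147529/387420489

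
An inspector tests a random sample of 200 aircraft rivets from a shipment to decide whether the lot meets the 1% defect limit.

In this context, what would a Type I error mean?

A Type I error would mean concluding that the lot's defect rate exceeds 1% when in fact the lot's defect rate is 1% (within specification).

With the conventional null hypothesis that the lot's defect rate is 1% (within specification):
A Type I error is rejecting H₀ when H₀ is true.
Here that means rejecting the lot and scrapping or reworking it when actually the lot's defect rate is 1% (within specification).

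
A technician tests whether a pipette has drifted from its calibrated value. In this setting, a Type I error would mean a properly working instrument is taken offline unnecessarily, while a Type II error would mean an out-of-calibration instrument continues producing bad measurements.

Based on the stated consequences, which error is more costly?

Type II error

The Type II consequence (an out-of-calibration instrument continues producing bad measurements) is more severe than the Type I consequence (a properly working instrument is taken offline unnecessarily).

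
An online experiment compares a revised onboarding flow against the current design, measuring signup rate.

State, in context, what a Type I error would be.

A Type I error would mean concluding that the new design increases signup rate when in fact the new design has no effect on signup rate.

With the conventional null hypothesis that the new design has no effect on signup rate:
A Type I error is rejecting H₀ when H₀ is true.
Here that means shipping the new feature to all users when actually the new design has no effect on signup rate.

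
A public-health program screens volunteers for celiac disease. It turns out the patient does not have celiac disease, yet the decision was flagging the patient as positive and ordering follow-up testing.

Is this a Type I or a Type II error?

The null hypothesis here is that the patient does not have celiac disease.
'Flagging the patient as positive and ordering follow-up testing' corresponds to rejecting H₀.
H₀ was rejected but H₀ is true — a Type I error (false positive).

Type I error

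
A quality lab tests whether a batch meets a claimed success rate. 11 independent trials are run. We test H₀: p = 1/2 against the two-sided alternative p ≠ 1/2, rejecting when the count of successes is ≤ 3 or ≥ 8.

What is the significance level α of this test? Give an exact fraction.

Under H₀, X ~ Binomial(11, 1/2); α is the probability of landing in either tail, P(X ≤ 3) + P(X ≥ 8).
Each tail has probability (1 + 11 + 55 + 165)/2048; doubling gives α = 464/2048 = 29/128.

29/128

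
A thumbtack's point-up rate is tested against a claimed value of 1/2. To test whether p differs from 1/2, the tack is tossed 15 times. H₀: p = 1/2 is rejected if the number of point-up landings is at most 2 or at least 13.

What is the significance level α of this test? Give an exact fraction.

121/16384

α = P(S ≤ 2 or S ≥ 13 | p = 1/2), S ~ Binomial(15, 1/2).
By symmetry, α = 2·P(S ≤ 2) = 2·(1 + 15 + 105)/32768 = 242/32768 = 121/16384.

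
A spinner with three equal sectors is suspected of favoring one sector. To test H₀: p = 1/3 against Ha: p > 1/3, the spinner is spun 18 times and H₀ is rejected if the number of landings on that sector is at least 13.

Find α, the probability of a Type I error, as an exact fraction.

α = P(reject H₀ | H₀ true) = P(S ≥ 13 | p = 1/3), with S ~ Binomial(18, 1/3).
Summing C(18,j)(1/3)^j(2/3)^{18−j} for j = 13,…,18 gives 330313/387420489.

330313/387420489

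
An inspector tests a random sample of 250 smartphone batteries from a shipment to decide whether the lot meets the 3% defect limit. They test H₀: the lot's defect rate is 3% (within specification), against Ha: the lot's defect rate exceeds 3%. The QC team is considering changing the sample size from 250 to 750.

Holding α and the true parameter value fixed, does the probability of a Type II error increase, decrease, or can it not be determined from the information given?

It decreases.

Increasing n separates the H₀ and Ha sampling distributions, so under Ha fewer outcomes land in the acceptance region.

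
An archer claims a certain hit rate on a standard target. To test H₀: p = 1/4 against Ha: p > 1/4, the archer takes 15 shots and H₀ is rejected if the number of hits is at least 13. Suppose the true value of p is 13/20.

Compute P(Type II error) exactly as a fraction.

30745097163070342213/32768000000000000000

Under the alternative p = 13/20, S ~ Binomial(15, 13/20); β is the probability the test does not reject, P(S < 13).
Adding the binomial probabilities P(S=0)+…+P(S=12) at p = 13/20 gives 30745097163070342213/32768000000000000000.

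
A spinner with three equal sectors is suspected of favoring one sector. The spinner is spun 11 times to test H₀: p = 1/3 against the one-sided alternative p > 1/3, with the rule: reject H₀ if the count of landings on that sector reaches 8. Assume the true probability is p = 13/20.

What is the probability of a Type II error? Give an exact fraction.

2941183244209/5120000000000

A Type II error is failing to reject when Ha holds: with p = 13/20, β = P(X ≤ 7).
Equivalently, β = 1 − P(X ≥ 8) = 2941183244209/5120000000000.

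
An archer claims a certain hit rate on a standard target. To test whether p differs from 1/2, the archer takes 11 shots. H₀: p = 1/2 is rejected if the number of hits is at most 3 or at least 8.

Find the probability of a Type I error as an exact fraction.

29/128

Under H₀, K ~ Binomial(11, 1/2); α is the probability of landing in either tail, P(K ≤ 3) + P(K ≥ 8).
The two tails are symmetric, so α = 2·(1 + 11 + 55 + 165)/2^11 = 464/2048 = 29/128.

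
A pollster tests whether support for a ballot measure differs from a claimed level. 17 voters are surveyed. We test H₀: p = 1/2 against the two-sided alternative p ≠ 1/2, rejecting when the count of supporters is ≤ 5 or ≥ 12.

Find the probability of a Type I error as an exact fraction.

4701/32768

α = P(Y ≤ 5 or Y ≥ 12 | p = 1/2), Y ~ Binomial(17, 1/2).
The two tails are symmetric, so α = 2·(1 + 17 + 136 + 680 + 2380 + 6188)/2^17 = 18804/131072 = 4701/32768.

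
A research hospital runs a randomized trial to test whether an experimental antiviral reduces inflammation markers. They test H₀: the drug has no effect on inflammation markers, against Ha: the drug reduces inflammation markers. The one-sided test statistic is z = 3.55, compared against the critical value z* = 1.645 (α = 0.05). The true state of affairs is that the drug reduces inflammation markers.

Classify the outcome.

Since z = 3.55 > z* = 1.645, H₀ is rejected.
H₀ is false (actually the drug reduces inflammation markers).
The decision matches the true state — no error.

No error (correct decision).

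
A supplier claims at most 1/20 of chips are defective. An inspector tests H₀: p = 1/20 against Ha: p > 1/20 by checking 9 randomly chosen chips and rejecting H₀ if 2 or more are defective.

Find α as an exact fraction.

9115058713/128000000000

Under H₀, X ~ Binomial(9, 1/20); the Type I error rate is P(X ≥ 2).
α = 1 − P(X ≤ 1) = 1 − 118884941287/128000000000 = 9115058713/128000000000.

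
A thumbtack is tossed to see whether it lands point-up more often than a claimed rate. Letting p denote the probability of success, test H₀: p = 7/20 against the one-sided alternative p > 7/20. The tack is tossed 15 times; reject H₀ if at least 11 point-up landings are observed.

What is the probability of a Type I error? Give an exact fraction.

92780127412372743/32768000000000000000

α = P(reject H₀ | H₀ true) = P(K ≥ 11 | p = 7/20), with K ~ Binomial(15, 7/20).
Adding the binomial terms for j = 11 through 15 with p = 7/20 yields 92780127412372743/32768000000000000000.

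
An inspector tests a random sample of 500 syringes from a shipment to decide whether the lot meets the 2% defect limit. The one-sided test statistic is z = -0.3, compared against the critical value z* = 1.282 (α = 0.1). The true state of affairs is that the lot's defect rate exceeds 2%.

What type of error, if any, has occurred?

The conventional null hypothesis is that the lot's defect rate is 2% (within specification).
Since z = -0.3 ≤ z* = 1.282, H₀ is not rejected.
H₀ is false (actually the lot's defect rate exceeds 2%).
Failing to reject a false H₀ is a Type II error.

Type II error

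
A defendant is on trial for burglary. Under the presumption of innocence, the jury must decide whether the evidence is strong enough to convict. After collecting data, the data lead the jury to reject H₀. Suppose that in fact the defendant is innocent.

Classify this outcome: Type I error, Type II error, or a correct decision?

The conventional null hypothesis here is that the defendant is innocent.
H₀ was rejected, but H₀ is actually true.
Rejecting a true null hypothesis is a Type I error (false positive).

Type I error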